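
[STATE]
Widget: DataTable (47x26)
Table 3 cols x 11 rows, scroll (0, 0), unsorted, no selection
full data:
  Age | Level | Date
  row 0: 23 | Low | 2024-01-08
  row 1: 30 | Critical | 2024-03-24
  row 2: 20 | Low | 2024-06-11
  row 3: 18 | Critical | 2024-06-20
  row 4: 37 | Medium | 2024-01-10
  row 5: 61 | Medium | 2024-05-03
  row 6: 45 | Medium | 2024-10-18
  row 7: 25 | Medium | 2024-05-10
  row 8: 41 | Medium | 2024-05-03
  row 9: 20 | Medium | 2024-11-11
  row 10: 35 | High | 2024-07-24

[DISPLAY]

Age│Level   │Date                              
───┼────────┼──────────                        
23 │Low     │2024-01-08                        
30 │Critical│2024-03-24                        
20 │Low     │2024-06-11                        
18 │Critical│2024-06-20                        
37 │Medium  │2024-01-10                        
61 │Medium  │2024-05-03                        
45 │Medium  │2024-10-18                        
25 │Medium  │2024-05-10                        
41 │Medium  │2024-05-03                        
20 │Medium  │2024-11-11                        
35 │High    │2024-07-24                        
                                               
                                               
                                               
                                               
                                               
                                               
                                               
                                               
                                               
                                               
                                               
                                               
                                               


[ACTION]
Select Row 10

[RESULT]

Age│Level   │Date                              
───┼────────┼──────────                        
23 │Low     │2024-01-08                        
30 │Critical│2024-03-24                        
20 │Low     │2024-06-11                        
18 │Critical│2024-06-20                        
37 │Medium  │2024-01-10                        
61 │Medium  │2024-05-03                        
45 │Medium  │2024-10-18                        
25 │Medium  │2024-05-10                        
41 │Medium  │2024-05-03                        
20 │Medium  │2024-11-11                        
>5 │High    │2024-07-24                        
                                               
                                               
                                               
                                               
                                               
                                               
                                               
                                               
                                               
                                               
                                               
                                               
                                               


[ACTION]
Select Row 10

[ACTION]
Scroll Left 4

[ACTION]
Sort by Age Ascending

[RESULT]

Ag▲│Level   │Date                              
───┼────────┼──────────                        
18 │Critical│2024-06-20                        
20 │Low     │2024-06-11                        
20 │Medium  │2024-11-11                        
23 │Low     │2024-01-08                        
25 │Medium  │2024-05-10                        
30 │Critical│2024-03-24                        
35 │High    │2024-07-24                        
37 │Medium  │2024-01-10                        
41 │Medium  │2024-05-03                        
45 │Medium  │2024-10-18                        
>1 │Medium  │2024-05-03                        
                                               
                                               
                                               
                                               
                                               
                                               
                                               
                                               
                                               
                                               
                                               
                                               
                                               


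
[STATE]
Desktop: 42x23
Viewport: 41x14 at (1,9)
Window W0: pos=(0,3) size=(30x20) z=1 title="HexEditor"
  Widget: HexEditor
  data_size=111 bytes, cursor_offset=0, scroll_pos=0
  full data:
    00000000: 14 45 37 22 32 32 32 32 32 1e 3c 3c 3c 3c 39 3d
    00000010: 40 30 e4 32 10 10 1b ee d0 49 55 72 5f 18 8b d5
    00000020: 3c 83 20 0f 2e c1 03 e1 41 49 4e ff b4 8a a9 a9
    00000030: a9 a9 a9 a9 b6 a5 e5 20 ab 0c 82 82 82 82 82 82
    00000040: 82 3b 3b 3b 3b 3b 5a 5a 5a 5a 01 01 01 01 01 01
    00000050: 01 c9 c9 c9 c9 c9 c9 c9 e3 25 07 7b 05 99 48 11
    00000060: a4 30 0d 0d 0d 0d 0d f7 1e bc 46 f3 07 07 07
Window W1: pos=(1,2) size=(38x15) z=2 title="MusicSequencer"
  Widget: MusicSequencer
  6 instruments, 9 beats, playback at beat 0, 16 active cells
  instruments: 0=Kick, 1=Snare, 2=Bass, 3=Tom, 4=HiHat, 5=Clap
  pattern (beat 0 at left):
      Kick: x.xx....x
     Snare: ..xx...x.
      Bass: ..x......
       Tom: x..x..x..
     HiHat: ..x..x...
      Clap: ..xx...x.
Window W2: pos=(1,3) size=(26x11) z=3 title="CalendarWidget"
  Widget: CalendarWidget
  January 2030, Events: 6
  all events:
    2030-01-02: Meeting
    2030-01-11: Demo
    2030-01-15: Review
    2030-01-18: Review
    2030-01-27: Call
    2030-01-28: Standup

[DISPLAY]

┃ 7  8  9 10 11* 12 13   ┃           ┃   
┃14 15* 16 17 18* 19 20  ┃           ┃   
┃21 22 23 24 25 26 27*   ┃           ┃   
┃28* 29 30 31            ┃           ┃   
┗━━━━━━━━━━━━━━━━━━━━━━━━┛           ┃   
┃                                    ┃   
┃                                    ┃   
┗━━━━━━━━━━━━━━━━━━━━━━━━━━━━━━━━━━━━┛   
                            ┃            
                            ┃            
                            ┃            
                            ┃            
                            ┃            
━━━━━━━━━━━━━━━━━━━━━━━━━━━━┛            


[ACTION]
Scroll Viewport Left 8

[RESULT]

┃┃ 7  8  9 10 11* 12 13   ┃           ┃  
┃┃14 15* 16 17 18* 19 20  ┃           ┃  
┃┃21 22 23 24 25 26 27*   ┃           ┃  
┃┃28* 29 30 31            ┃           ┃  
┃┗━━━━━━━━━━━━━━━━━━━━━━━━┛           ┃  
┃┃                                    ┃  
┃┃                                    ┃  
┃┗━━━━━━━━━━━━━━━━━━━━━━━━━━━━━━━━━━━━┛  
┃                            ┃           
┃                            ┃           
┃                            ┃           
┃                            ┃           
┃                            ┃           
┗━━━━━━━━━━━━━━━━━━━━━━━━━━━━┛           


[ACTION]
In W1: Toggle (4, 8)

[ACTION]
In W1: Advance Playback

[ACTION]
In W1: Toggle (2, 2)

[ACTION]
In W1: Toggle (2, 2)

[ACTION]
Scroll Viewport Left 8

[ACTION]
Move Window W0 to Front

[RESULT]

┃00000030  a9 a9 a9 a9 b6 a5 ┃        ┃  
┃00000040  82 3b 3b 3b 3b 3b ┃        ┃  
┃00000050  01 c9 c9 c9 c9 c9 ┃        ┃  
┃00000060  a4 30 0d 0d 0d 0d ┃        ┃  
┃                            ┃        ┃  
┃                            ┃        ┃  
┃                            ┃        ┃  
┃                            ┃━━━━━━━━┛  
┃                            ┃           
┃                            ┃           
┃                            ┃           
┃                            ┃           
┃                            ┃           
┗━━━━━━━━━━━━━━━━━━━━━━━━━━━━┛           


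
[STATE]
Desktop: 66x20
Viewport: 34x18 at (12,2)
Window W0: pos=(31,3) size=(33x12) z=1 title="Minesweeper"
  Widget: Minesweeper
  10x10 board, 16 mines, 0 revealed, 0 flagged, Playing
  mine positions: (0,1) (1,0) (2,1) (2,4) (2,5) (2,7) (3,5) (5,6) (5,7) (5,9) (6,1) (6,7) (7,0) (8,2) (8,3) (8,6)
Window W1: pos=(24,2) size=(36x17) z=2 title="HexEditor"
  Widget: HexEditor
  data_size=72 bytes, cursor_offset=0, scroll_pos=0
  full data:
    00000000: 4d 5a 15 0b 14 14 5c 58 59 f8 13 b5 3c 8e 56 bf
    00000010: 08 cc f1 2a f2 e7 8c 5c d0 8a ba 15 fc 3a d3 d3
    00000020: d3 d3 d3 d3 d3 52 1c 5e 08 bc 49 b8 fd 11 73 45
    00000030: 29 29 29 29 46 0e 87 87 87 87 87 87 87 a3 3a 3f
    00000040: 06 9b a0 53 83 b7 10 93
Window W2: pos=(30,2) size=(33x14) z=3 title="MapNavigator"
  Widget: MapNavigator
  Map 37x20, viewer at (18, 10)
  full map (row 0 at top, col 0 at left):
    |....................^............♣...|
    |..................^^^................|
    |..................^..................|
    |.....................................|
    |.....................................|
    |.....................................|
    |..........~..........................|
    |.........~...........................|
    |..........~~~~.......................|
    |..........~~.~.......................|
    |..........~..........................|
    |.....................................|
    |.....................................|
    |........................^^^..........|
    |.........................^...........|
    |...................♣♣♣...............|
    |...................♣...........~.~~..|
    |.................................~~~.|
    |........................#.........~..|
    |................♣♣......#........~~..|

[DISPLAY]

            ┏━━━━━┏━━━━━━━━━━━━━━━
            ┃ HexE┃ MapNavigator  
            ┠─────┠───────────────
            ┃00000┃...............
            ┃00000┃.......~.......
            ┃00000┃......~........
            ┃00000┃.......~~~~....
            ┃00000┃.......~~.~....
            ┃     ┃.......~.......
            ┃     ┃...............
            ┃     ┃...............
            ┃     ┃...............
            ┃     ┃...............
            ┃     ┗━━━━━━━━━━━━━━━
            ┃                     
            ┃                     
            ┗━━━━━━━━━━━━━━━━━━━━━
                                  


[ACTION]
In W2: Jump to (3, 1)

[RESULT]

            ┏━━━━━┏━━━━━━━━━━━━━━━
            ┃ HexE┃ MapNavigator  
            ┠─────┠───────────────
            ┃00000┃               
            ┃00000┃               
            ┃00000┃               
            ┃00000┃               
            ┃00000┃            ...
            ┃     ┃            ...
            ┃     ┃            ...
            ┃     ┃            ...
            ┃     ┃            ...
            ┃     ┃            ...
            ┃     ┗━━━━━━━━━━━━━━━
            ┃                     
            ┃                     
            ┗━━━━━━━━━━━━━━━━━━━━━
                                  


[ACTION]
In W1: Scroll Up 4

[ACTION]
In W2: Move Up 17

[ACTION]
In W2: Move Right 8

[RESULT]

            ┏━━━━━┏━━━━━━━━━━━━━━━
            ┃ HexE┃ MapNavigator  
            ┠─────┠───────────────
            ┃00000┃               
            ┃00000┃               
            ┃00000┃               
            ┃00000┃               
            ┃00000┃               
            ┃     ┃    ...........
            ┃     ┃    ...........
            ┃     ┃    ...........
            ┃     ┃    ...........
            ┃     ┃    ...........
            ┃     ┗━━━━━━━━━━━━━━━
            ┃                     
            ┃                     
            ┗━━━━━━━━━━━━━━━━━━━━━
                                  


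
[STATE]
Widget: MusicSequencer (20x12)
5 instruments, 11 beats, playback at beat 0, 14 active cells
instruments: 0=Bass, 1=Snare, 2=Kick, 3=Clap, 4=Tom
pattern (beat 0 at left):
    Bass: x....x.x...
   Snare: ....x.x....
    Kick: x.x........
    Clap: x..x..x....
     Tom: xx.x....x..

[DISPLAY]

      ▼1234567890   
  Bass█····█·█···   
 Snare····█·█····   
  Kick█·█········   
  Clap█··█··█····   
   Tom██·█····█··   
                    
                    
                    
                    
                    
                    


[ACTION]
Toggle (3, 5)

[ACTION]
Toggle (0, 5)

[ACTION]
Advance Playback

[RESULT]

      0▼234567890   
  Bass█······█···   
 Snare····█·█····   
  Kick█·█········   
  Clap█··█·██····   
   Tom██·█····█··   
                    
                    
                    
                    
                    
                    


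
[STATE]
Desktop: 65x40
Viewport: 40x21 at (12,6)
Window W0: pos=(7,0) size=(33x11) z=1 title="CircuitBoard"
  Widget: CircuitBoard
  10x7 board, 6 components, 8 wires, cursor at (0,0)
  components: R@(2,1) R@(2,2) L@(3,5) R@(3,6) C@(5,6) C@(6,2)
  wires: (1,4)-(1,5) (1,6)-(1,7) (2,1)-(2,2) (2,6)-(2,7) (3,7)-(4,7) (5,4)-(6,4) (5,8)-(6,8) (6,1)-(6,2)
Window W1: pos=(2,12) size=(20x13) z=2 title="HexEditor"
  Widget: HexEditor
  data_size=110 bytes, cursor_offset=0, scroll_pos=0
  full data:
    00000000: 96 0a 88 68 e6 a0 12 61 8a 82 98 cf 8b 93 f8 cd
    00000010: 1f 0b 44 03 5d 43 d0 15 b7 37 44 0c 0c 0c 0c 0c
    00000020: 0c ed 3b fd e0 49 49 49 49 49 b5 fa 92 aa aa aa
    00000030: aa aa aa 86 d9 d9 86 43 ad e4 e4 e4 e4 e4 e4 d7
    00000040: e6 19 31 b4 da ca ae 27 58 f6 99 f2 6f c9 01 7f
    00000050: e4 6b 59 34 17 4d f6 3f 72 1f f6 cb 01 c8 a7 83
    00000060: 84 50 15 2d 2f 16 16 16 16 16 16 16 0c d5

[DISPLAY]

                · ─ ·   · ─┃            
                           ┃            
    R ─ R               · ─┃            
                           ┃            
━━━━━━━━━━━━━━━━━━━━━━━━━━━┛            
                                        
━━━━━━━━━┓                              
r        ┃                              
─────────┨                              
 96 0a 88┃                              
 1f 0b 44┃                              
 0c ed 3b┃                              
 aa aa aa┃                              
 e6 19 31┃                              
 e4 6b 59┃                              
 84 50 15┃                              
         ┃                              
         ┃                              
━━━━━━━━━┛                              
                                        
                                        


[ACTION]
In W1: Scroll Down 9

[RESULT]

                · ─ ·   · ─┃            
                           ┃            
    R ─ R               · ─┃            
                           ┃            
━━━━━━━━━━━━━━━━━━━━━━━━━━━┛            
                                        
━━━━━━━━━┓                              
r        ┃                              
─────────┨                              
 84 50 15┃                              
         ┃                              
         ┃                              
         ┃                              
         ┃                              
         ┃                              
         ┃                              
         ┃                              
         ┃                              
━━━━━━━━━┛                              
                                        
                                        


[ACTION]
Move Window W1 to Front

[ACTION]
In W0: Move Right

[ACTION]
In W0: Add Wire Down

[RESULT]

    ·           · ─ ·   · ─┃            
                           ┃            
    R ─ R               · ─┃            
                           ┃            
━━━━━━━━━━━━━━━━━━━━━━━━━━━┛            
                                        
━━━━━━━━━┓                              
r        ┃                              
─────────┨                              
 84 50 15┃                              
         ┃                              
         ┃                              
         ┃                              
         ┃                              
         ┃                              
         ┃                              
         ┃                              
         ┃                              
━━━━━━━━━┛                              
                                        
                                        


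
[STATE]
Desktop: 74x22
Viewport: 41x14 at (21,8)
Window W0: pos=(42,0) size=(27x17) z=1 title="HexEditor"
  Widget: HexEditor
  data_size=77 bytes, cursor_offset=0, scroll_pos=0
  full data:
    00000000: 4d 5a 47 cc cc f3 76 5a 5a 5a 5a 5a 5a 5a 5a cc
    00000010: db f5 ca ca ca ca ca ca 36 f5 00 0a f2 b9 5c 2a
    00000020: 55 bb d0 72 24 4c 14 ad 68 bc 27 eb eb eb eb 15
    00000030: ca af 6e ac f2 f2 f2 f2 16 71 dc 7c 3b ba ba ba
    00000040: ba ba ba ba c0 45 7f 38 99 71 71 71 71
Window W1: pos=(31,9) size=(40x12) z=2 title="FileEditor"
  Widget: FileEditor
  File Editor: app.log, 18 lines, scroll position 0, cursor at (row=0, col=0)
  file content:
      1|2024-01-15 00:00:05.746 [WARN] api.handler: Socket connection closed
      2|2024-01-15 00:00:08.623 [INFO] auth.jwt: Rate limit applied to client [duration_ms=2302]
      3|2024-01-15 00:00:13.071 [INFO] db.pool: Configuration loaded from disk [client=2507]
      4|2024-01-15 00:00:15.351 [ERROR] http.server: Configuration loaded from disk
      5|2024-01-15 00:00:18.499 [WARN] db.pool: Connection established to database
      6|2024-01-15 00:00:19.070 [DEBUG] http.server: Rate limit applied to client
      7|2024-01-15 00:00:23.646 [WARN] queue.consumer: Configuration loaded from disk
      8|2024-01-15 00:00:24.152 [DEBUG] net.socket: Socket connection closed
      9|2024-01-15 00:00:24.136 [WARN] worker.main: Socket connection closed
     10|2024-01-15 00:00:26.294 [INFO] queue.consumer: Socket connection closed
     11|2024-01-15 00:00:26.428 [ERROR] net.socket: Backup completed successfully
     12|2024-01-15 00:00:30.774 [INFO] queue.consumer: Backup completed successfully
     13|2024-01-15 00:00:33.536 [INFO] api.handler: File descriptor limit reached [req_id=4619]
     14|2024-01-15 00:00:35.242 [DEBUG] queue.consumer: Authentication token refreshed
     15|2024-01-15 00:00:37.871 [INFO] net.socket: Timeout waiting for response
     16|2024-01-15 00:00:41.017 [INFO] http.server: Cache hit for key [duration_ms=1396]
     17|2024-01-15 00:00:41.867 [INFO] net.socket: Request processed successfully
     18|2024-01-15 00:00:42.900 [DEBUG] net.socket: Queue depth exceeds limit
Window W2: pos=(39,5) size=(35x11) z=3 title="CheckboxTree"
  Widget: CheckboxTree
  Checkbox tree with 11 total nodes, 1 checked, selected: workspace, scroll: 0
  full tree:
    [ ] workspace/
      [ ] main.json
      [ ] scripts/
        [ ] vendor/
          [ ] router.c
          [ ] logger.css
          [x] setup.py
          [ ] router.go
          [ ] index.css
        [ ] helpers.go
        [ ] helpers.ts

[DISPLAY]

                  ┃>[-] workspace/       
          ┏━━━━━━━┃   [ ] main.json      
          ┃ FileEd┃   [-] scripts/       
          ┠───────┃     [-] vendor/      
          ┃█024-01┃       [ ] router.c   
          ┃2024-01┃       [ ] logger.css 
          ┃2024-01┃       [x] setup.py   
          ┃2024-01┗━━━━━━━━━━━━━━━━━━━━━━
          ┃2024-01-15 00:00:18.499 [WARN]
          ┃2024-01-15 00:00:19.070 [DEBUG
          ┃2024-01-15 00:00:23.646 [WARN]
          ┃2024-01-15 00:00:24.152 [DEBUG
          ┗━━━━━━━━━━━━━━━━━━━━━━━━━━━━━━
                                         


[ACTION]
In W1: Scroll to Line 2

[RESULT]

                  ┃>[-] workspace/       
          ┏━━━━━━━┃   [ ] main.json      
          ┃ FileEd┃   [-] scripts/       
          ┠───────┃     [-] vendor/      
          ┃2024-01┃       [ ] router.c   
          ┃2024-01┃       [ ] logger.css 
          ┃2024-01┃       [x] setup.py   
          ┃2024-01┗━━━━━━━━━━━━━━━━━━━━━━
          ┃2024-01-15 00:00:19.070 [DEBUG
          ┃2024-01-15 00:00:23.646 [WARN]
          ┃2024-01-15 00:00:24.152 [DEBUG
          ┃2024-01-15 00:00:24.136 [WARN]
          ┗━━━━━━━━━━━━━━━━━━━━━━━━━━━━━━
                                         


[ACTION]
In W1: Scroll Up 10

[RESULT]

                  ┃>[-] workspace/       
          ┏━━━━━━━┃   [ ] main.json      
          ┃ FileEd┃   [-] scripts/       
          ┠───────┃     [-] vendor/      
          ┃█024-01┃       [ ] router.c   
          ┃2024-01┃       [ ] logger.css 
          ┃2024-01┃       [x] setup.py   
          ┃2024-01┗━━━━━━━━━━━━━━━━━━━━━━
          ┃2024-01-15 00:00:18.499 [WARN]
          ┃2024-01-15 00:00:19.070 [DEBUG
          ┃2024-01-15 00:00:23.646 [WARN]
          ┃2024-01-15 00:00:24.152 [DEBUG
          ┗━━━━━━━━━━━━━━━━━━━━━━━━━━━━━━
                                         


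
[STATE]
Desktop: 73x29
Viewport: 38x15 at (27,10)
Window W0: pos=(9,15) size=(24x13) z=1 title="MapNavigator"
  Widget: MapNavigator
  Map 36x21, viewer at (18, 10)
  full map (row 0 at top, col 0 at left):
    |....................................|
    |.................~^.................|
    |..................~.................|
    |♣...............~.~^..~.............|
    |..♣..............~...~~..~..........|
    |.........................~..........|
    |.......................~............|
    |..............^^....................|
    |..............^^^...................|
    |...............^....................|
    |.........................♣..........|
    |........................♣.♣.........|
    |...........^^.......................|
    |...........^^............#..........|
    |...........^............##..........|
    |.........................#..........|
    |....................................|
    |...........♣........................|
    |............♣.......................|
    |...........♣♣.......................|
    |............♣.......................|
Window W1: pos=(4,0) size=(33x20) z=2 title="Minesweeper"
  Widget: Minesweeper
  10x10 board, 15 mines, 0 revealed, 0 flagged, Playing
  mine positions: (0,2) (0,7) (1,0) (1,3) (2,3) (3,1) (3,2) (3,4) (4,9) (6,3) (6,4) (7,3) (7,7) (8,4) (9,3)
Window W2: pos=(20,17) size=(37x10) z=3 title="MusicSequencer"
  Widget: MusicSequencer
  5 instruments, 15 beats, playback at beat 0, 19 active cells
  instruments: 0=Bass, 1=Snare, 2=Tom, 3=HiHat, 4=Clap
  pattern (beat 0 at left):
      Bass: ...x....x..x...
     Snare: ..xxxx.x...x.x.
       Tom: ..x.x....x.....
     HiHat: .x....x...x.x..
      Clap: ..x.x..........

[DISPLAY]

         ┃                            
         ┃                            
         ┃                            
         ┃                            
         ┃                            
         ┃                            
         ┃                            
━━━━━━━━━━━━━━━━━━━━━━━━━━━━━┓        
Sequencer                    ┃        
─────────────────────────────┨        
▼12345678901234              ┃        
···█····█··█···              ┃        
··████·█···█·█·              ┃        
··█·█····█·····              ┃        
·█····█···█·█··              ┃        


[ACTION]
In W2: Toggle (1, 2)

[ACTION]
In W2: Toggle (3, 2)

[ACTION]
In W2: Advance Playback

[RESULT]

         ┃                            
         ┃                            
         ┃                            
         ┃                            
         ┃                            
         ┃                            
         ┃                            
━━━━━━━━━━━━━━━━━━━━━━━━━━━━━┓        
Sequencer                    ┃        
─────────────────────────────┨        
0▼2345678901234              ┃        
···█····█··█···              ┃        
···███·█···█·█·              ┃        
··█·█····█·····              ┃        
·██···█···█·█··              ┃        


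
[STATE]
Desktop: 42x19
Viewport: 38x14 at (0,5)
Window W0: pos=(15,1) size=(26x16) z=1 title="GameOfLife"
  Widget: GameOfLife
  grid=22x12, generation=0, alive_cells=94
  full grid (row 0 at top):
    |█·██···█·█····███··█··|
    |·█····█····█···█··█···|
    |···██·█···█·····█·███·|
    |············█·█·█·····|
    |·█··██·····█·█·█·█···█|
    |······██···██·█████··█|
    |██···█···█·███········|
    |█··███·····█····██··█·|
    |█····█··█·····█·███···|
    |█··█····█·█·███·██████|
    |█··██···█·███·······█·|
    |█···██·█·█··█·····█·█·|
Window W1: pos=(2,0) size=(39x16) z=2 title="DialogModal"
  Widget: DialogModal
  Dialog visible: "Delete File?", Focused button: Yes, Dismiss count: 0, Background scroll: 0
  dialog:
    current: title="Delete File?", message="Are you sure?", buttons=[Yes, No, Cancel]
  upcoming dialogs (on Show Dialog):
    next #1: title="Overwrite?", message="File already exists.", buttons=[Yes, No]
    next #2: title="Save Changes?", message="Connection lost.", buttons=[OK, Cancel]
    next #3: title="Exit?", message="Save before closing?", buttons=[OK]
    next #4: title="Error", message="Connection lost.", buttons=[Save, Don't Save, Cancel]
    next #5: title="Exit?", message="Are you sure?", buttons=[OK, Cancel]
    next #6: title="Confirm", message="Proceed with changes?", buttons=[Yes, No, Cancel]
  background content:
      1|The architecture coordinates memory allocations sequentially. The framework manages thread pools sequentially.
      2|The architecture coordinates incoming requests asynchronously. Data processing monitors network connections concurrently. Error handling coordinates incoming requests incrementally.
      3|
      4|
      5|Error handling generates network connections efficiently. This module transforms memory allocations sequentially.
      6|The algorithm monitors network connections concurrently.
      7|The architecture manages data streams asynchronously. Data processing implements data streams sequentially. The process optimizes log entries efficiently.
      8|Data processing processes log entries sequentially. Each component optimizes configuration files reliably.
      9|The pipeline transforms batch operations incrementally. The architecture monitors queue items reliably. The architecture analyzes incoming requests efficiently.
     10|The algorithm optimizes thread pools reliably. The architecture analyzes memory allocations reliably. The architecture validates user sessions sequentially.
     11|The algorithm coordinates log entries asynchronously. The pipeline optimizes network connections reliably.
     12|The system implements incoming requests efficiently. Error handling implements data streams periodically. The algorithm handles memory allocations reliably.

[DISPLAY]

  ┃                                   
  ┃       ┌─────────────────────┐     
  ┃Error h│     Delete File?    │rk co
  ┃The alg│    Are you sure?    │ conn
  ┃The arc│ [Yes]  No   Cancel  │strea
  ┃Data pr└─────────────────────┘entri
  ┃The pipeline transforms batch opera
  ┃The algorithm optimizes thread pool
  ┃The algorithm coordinates log entri
  ┃The system implements incoming requ
  ┗━━━━━━━━━━━━━━━━━━━━━━━━━━━━━━━━━━━
               ┗━━━━━━━━━━━━━━━━━━━━━━
                                      
                                      


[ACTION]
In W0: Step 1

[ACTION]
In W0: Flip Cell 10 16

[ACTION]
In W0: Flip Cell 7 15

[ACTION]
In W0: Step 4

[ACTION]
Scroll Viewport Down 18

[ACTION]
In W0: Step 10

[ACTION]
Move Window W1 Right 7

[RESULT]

   ┃                                  
   ┃       ┌─────────────────────┐    
   ┃Error h│     Delete File?    │rk c
   ┃The alg│    Are you sure?    │ con
   ┃The arc│ [Yes]  No   Cancel  │stre
   ┃Data pr└─────────────────────┘entr
   ┃The pipeline transforms batch oper
   ┃The algorithm optimizes thread poo
   ┃The algorithm coordinates log entr
   ┃The system implements incoming req
   ┗━━━━━━━━━━━━━━━━━━━━━━━━━━━━━━━━━━
               ┗━━━━━━━━━━━━━━━━━━━━━━
                                      
                                      


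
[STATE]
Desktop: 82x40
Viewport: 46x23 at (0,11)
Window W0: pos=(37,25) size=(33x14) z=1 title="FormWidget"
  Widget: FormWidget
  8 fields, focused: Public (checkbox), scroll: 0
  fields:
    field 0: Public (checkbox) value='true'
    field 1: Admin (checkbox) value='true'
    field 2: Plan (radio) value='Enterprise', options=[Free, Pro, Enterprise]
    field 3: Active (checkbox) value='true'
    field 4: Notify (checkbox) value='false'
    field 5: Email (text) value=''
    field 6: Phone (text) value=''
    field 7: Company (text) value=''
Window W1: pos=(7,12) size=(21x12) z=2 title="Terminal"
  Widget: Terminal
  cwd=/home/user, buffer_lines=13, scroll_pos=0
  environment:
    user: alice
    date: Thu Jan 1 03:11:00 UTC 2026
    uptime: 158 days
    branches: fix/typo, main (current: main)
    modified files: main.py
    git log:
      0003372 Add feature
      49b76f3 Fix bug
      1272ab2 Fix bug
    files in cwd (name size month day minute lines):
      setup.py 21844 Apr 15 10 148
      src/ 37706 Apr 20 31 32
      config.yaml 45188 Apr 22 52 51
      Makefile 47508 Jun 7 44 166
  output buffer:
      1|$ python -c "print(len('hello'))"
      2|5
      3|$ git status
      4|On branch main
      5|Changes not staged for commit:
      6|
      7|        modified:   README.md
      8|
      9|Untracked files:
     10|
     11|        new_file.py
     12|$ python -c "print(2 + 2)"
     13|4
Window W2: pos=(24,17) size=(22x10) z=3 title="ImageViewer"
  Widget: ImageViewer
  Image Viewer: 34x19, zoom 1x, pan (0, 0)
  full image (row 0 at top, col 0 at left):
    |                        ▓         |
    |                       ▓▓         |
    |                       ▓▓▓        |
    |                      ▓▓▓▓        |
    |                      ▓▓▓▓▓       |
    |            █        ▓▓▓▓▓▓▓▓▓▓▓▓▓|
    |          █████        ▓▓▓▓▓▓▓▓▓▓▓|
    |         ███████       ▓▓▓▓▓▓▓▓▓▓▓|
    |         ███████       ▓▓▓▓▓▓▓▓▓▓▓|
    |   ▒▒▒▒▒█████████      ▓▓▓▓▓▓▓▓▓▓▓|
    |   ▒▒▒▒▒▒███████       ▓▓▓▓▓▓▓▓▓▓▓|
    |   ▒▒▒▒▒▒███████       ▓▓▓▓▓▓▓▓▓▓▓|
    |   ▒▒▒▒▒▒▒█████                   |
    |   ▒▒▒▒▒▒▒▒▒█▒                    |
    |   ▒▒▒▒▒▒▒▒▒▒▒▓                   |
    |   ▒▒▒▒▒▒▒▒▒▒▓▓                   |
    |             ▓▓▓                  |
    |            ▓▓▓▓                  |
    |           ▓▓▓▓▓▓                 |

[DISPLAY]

                                              
       ┏━━━━━━━━━━━━━━━━━━━┓                  
       ┃ Terminal          ┃                  
       ┠───────────────────┨                  
       ┃$ python -c "print(┃                  
       ┃5                  ┃                  
       ┃$ git status    ┏━━━━━━━━━━━━━━━━━━━━┓
       ┃On branch main  ┃ ImageViewer        ┃
       ┃Changes not stag┠────────────────────┨
       ┃                ┃                    ┃
       ┃        modified┃                    ┃
       ┃                ┃                    ┃
       ┗━━━━━━━━━━━━━━━━┃                    ┃
                        ┃                    ┃
                        ┃            █       ┃
                        ┗━━━━━━━━━━━━━━━━━━━━┛
                                     ┠────────
                                     ┃> Public
                                     ┃  Admin:
                                     ┃  Plan: 
                                     ┃  Active
                                     ┃  Notify
                                     ┃  Email:


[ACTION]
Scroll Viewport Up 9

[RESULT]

                                              
                                              
                                              
                                              
                                              
                                              
                                              
                                              
                                              
                                              
       ┏━━━━━━━━━━━━━━━━━━━┓                  
       ┃ Terminal          ┃                  
       ┠───────────────────┨                  
       ┃$ python -c "print(┃                  
       ┃5                  ┃                  
       ┃$ git status    ┏━━━━━━━━━━━━━━━━━━━━┓
       ┃On branch main  ┃ ImageViewer        ┃
       ┃Changes not stag┠────────────────────┨
       ┃                ┃                    ┃
       ┃        modified┃                    ┃
       ┃                ┃                    ┃
       ┗━━━━━━━━━━━━━━━━┃                    ┃
                        ┃                    ┃


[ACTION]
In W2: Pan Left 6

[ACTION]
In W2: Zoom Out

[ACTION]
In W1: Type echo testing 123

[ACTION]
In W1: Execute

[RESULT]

                                              
                                              
                                              
                                              
                                              
                                              
                                              
                                              
                                              
                                              
       ┏━━━━━━━━━━━━━━━━━━━┓                  
       ┃ Terminal          ┃                  
       ┠───────────────────┨                  
       ┃Untracked files:   ┃                  
       ┃                   ┃                  
       ┃        new_file┏━━━━━━━━━━━━━━━━━━━━┓
       ┃$ python -c "pri┃ ImageViewer        ┃
       ┃4               ┠────────────────────┨
       ┃$ echo testing 1┃                    ┃
       ┃testing 123     ┃                    ┃
       ┃$ █             ┃                    ┃
       ┗━━━━━━━━━━━━━━━━┃                    ┃
                        ┃                    ┃


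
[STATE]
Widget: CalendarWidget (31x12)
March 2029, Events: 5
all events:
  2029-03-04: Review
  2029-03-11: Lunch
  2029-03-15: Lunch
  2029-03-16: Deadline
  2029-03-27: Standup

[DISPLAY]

           March 2029          
Mo Tu We Th Fr Sa Su           
          1  2  3  4*          
 5  6  7  8  9 10 11*          
12 13 14 15* 16* 17 18         
19 20 21 22 23 24 25           
26 27* 28 29 30 31             
                               
                               
                               
                               
                               


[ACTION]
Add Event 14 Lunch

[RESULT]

           March 2029          
Mo Tu We Th Fr Sa Su           
          1  2  3  4*          
 5  6  7  8  9 10 11*          
12 13 14* 15* 16* 17 18        
19 20 21 22 23 24 25           
26 27* 28 29 30 31             
                               
                               
                               
                               
                               


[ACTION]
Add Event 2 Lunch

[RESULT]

           March 2029          
Mo Tu We Th Fr Sa Su           
          1  2*  3  4*         
 5  6  7  8  9 10 11*          
12 13 14* 15* 16* 17 18        
19 20 21 22 23 24 25           
26 27* 28 29 30 31             
                               
                               
                               
                               
                               


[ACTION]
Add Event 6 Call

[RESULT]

           March 2029          
Mo Tu We Th Fr Sa Su           
          1  2*  3  4*         
 5  6*  7  8  9 10 11*         
12 13 14* 15* 16* 17 18        
19 20 21 22 23 24 25           
26 27* 28 29 30 31             
                               
                               
                               
                               
                               


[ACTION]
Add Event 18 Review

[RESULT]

           March 2029          
Mo Tu We Th Fr Sa Su           
          1  2*  3  4*         
 5  6*  7  8  9 10 11*         
12 13 14* 15* 16* 17 18*       
19 20 21 22 23 24 25           
26 27* 28 29 30 31             
                               
                               
                               
                               
                               
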